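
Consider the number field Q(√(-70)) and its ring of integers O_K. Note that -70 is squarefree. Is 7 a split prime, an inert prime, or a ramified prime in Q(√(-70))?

ramifies in O_K

d = -70 ≡ 2 (mod 4), so O_K = ℤ[√-70] and disc(K) = 4d = -280.
Ramification test: 7 | -280. The prime 7 ramifies in K.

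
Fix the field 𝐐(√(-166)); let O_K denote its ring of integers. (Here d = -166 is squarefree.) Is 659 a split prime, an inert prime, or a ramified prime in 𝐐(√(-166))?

-166 mod 4 = 2, hence disc K = 4·(-166) = -664 and O_K = ℤ[√-166].
659 ∤ -664, so 659 is unramified.
Legendre symbol by Euler's criterion: (-166/659) ≡ (-166)^329 ≡ 658 (mod 659), i.e. (-166/659) = -1.
(-166/659) = -1, so 659 is inert.

remains prime (inert)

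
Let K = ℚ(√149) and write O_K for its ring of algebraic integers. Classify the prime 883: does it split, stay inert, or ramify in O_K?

inert — (883) stays prime in O_K

Since 149 ≡ 1 mod 4, the ring of integers is ℤ[(1+√149)/2] with discriminant 149.
Since gcd(883, 149) = 1 the prime 883 does not ramify.
Legendre symbol by Euler's criterion: (149/883) ≡ 149^441 ≡ 882 (mod 883), i.e. (149/883) = -1.
Legendre symbol -1 ⇒ 883 is inert.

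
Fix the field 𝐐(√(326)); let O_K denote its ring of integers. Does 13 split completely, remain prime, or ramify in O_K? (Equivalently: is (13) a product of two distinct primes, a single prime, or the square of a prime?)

326 mod 4 = 2, hence disc K = 4·326 = 1304 and O_K = ℤ[√326].
13 ∤ 1304, so 13 is unramified.
Compute (326/13) via Euler: 1^((13-1)/2) mod 13 = 1, so (326/13) = 1.
d is a quadratic residue mod p, hence 13 splits in O_K.

split — (13) = 𝔭₁𝔭₂ with 𝔭₁ ≠ 𝔭₂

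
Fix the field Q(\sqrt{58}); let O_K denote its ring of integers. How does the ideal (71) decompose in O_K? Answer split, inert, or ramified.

58 mod 4 = 2, hence disc K = 4·58 = 232 and O_K = ℤ[√58].
Since gcd(71, 232) = 1 the prime 71 does not ramify.
Compute (58/71) via Euler: 58^((71-1)/2) mod 71 = 1, so (58/71) = 1.
Legendre symbol 1 ⇒ 71 is split.

71 splits in O_K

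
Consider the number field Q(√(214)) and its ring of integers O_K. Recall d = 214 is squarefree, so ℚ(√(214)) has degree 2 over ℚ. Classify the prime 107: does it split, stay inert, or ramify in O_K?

d = 214 ≡ 2 (mod 4), so O_K = ℤ[√214] and disc(K) = 4d = 856.
Ramification test: 107 | 856. The prime 107 ramifies in K.

p ramifies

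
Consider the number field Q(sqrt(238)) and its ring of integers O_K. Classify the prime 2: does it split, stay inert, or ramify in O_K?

ramified — (2) = 𝔭²

Since 238 ≢ 1 mod 4, the ring of integers is ℤ[√238] with discriminant 4·238 = 952.
Ramification test: 2 | 952. The prime 2 ramifies in K.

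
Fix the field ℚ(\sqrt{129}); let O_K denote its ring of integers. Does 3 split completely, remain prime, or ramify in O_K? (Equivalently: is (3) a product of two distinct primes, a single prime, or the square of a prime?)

129 mod 4 = 1, hence disc K = 129 and O_K = ℤ[(1+√129)/2].
Ramification test: 3 | 129. The prime 3 ramifies in K.

ramified — (3) = 𝔭²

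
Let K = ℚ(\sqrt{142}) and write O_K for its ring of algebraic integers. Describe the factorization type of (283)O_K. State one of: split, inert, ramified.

inert — (283) stays prime in O_K

142 mod 4 = 2, hence disc K = 4·142 = 568 and O_K = ℤ[√142].
Since gcd(283, 568) = 1 the prime 283 does not ramify.
Euler's criterion: 142^141 mod 283 = 282. Thus (142|283) = -1.
d is a non-residue mod p, hence 283 remains inert in O_K.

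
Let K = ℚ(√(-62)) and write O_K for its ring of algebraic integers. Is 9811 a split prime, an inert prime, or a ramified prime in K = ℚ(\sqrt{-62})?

Since -62 ≢ 1 mod 4, the ring of integers is ℤ[√-62] with discriminant 4·(-62) = -248.
disc(K) = -248 is not divisible by 9811; 9811 is unramified.
(-62/9811) = 9749^4905 mod 9811 = 1, giving Legendre symbol 1.
d is a quadratic residue mod p, hence 9811 splits in O_K.

9811 splits in O_K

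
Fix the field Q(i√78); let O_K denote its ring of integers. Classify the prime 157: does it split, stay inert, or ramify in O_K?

remains prime (inert)

Since -78 ≢ 1 mod 4, the ring of integers is ℤ[√-78] with discriminant 4·(-78) = -312.
disc(K) = -312 is not divisible by 157; 157 is unramified.
Euler's criterion: (-78)^78 mod 157 = 156. Thus (-78|157) = -1.
Legendre symbol -1 ⇒ 157 is inert.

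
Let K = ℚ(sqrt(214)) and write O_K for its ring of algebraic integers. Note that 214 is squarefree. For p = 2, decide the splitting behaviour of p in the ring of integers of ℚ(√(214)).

ramified — (2) = 𝔭²

214 mod 4 = 2, hence disc K = 4·214 = 856 and O_K = ℤ[√214].
Ramification test: 2 | 856. The prime 2 ramifies in K.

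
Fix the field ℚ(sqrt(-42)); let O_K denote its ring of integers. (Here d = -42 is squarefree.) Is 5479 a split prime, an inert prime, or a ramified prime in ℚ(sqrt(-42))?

-42 mod 4 = 2, hence disc K = 4·(-42) = -168 and O_K = ℤ[√-42].
disc(K) = -168 is not divisible by 5479; 5479 is unramified.
(-42/5479) = 5437^2739 mod 5479 = 1, giving Legendre symbol 1.
d is a quadratic residue mod p, hence 5479 splits in O_K.

5479 splits in O_K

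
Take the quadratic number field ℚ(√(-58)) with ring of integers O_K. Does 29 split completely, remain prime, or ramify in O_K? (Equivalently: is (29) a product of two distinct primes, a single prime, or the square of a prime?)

ramified — (29) = 𝔭²

d = -58 ≡ 2 (mod 4), so O_K = ℤ[√-58] and disc(K) = 4d = -232.
Ramification test: 29 | -232. The prime 29 ramifies in K.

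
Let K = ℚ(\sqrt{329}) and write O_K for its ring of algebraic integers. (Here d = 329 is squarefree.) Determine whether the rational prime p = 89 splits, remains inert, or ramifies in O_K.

d = 329 ≡ 1 (mod 4), so O_K = ℤ[(1+√329)/2] and disc(K) = d = 329.
89 ∤ 329, so 89 is unramified.
Compute (329/89) via Euler: 62^((89-1)/2) mod 89 = 88, so (329/89) = -1.
(329/89) = -1, so 89 is inert.

remains prime (inert)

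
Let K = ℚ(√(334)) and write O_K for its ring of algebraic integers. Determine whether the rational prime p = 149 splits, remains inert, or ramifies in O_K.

split — (149) = 𝔭₁𝔭₂ with 𝔭₁ ≠ 𝔭₂

d = 334 ≡ 2 (mod 4), so O_K = ℤ[√334] and disc(K) = 4d = 1336.
Since gcd(149, 1336) = 1 the prime 149 does not ramify.
Compute (334/149) via Euler: 36^((149-1)/2) mod 149 = 1, so (334/149) = 1.
(334/149) = 1, so 149 splits.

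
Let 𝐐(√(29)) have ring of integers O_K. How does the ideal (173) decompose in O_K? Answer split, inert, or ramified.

splits completely

Since 29 ≡ 1 mod 4, the ring of integers is ℤ[(1+√29)/2] with discriminant 29.
Since gcd(173, 29) = 1 the prime 173 does not ramify.
(29/173) = 29^86 mod 173 = 1, giving Legendre symbol 1.
Legendre symbol 1 ⇒ 173 is split.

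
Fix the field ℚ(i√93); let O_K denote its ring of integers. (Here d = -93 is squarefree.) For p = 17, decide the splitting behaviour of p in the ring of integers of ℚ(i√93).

splits completely

Since -93 ≢ 1 mod 4, the ring of integers is ℤ[√-93] with discriminant 4·(-93) = -372.
Since gcd(17, -372) = 1 the prime 17 does not ramify.
Legendre symbol by Euler's criterion: (-93/17) ≡ (-93)^8 ≡ 1 (mod 17), i.e. (-93/17) = 1.
d is a quadratic residue mod p, hence 17 splits in O_K.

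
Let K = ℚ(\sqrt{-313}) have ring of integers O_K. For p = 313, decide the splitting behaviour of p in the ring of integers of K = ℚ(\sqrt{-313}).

ramifies in O_K

-313 mod 4 = 3, hence disc K = 4·(-313) = -1252 and O_K = ℤ[√-313].
Ramification test: 313 | -1252. The prime 313 ramifies in K.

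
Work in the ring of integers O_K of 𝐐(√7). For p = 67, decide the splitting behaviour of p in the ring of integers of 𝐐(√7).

d = 7 ≡ 3 (mod 4), so O_K = ℤ[√7] and disc(K) = 4d = 28.
disc(K) = 28 is not divisible by 67; 67 is unramified.
Legendre symbol by Euler's criterion: (7/67) ≡ 7^33 ≡ 66 (mod 67), i.e. (7/67) = -1.
Legendre symbol -1 ⇒ 67 is inert.

inert — (67) stays prime in O_K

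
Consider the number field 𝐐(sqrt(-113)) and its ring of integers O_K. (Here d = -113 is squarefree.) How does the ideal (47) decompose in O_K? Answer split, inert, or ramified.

d = -113 ≡ 3 (mod 4), so O_K = ℤ[√-113] and disc(K) = 4d = -452.
Since gcd(47, -452) = 1 the prime 47 does not ramify.
Legendre symbol by Euler's criterion: (-113/47) ≡ (-113)^23 ≡ 1 (mod 47), i.e. (-113/47) = 1.
(-113/47) = 1, so 47 splits.

p splits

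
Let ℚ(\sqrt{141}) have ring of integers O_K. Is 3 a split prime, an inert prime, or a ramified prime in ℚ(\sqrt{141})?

d = 141 ≡ 1 (mod 4), so O_K = ℤ[(1+√141)/2] and disc(K) = d = 141.
disc(K) = 141 = 3·47, so p = 3 is ramified.

ramified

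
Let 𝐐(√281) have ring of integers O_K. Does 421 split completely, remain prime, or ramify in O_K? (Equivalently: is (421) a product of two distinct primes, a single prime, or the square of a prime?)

421 splits in O_K

Since 281 ≡ 1 mod 4, the ring of integers is ℤ[(1+√281)/2] with discriminant 281.
Since gcd(421, 281) = 1 the prime 421 does not ramify.
(281/421) = 281^210 mod 421 = 1, giving Legendre symbol 1.
(281/421) = 1, so 421 splits.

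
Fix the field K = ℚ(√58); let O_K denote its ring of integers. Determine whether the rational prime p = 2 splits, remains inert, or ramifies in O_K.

ramifies in O_K

58 mod 4 = 2, hence disc K = 4·58 = 232 and O_K = ℤ[√58].
Ramification test: 2 | 232. The prime 2 ramifies in K.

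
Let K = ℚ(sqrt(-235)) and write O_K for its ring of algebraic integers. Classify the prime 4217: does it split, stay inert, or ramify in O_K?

Since -235 ≡ 1 mod 4, the ring of integers is ℤ[(1+√-235)/2] with discriminant -235.
4217 ∤ -235, so 4217 is unramified.
Euler's criterion: (-235)^2108 mod 4217 = 4216. Thus (-235|4217) = -1.
d is a non-residue mod p, hence 4217 remains inert in O_K.

p is inert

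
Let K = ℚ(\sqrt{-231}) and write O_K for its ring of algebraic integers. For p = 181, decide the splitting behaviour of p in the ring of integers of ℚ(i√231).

Since -231 ≡ 1 mod 4, the ring of integers is ℤ[(1+√-231)/2] with discriminant -231.
disc(K) = -231 is not divisible by 181; 181 is unramified.
Legendre symbol by Euler's criterion: (-231/181) ≡ (-231)^90 ≡ 180 (mod 181), i.e. (-231/181) = -1.
Legendre symbol -1 ⇒ 181 is inert.

p is inert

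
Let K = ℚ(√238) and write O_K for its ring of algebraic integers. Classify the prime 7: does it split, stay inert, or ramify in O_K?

238 mod 4 = 2, hence disc K = 4·238 = 952 and O_K = ℤ[√238].
Ramification test: 7 | 952. The prime 7 ramifies in K.

ramifies in O_K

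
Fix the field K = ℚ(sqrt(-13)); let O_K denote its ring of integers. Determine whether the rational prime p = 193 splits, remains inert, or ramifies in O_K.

Since -13 ≢ 1 mod 4, the ring of integers is ℤ[√-13] with discriminant 4·(-13) = -52.
disc(K) = -52 is not divisible by 193; 193 is unramified.
(-13/193) = 180^96 mod 193 = 192, giving Legendre symbol -1.
(-13/193) = -1, so 193 is inert.

193 remains inert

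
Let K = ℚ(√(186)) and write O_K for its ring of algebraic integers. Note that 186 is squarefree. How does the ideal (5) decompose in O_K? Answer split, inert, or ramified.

split — (5) = 𝔭₁𝔭₂ with 𝔭₁ ≠ 𝔭₂

186 mod 4 = 2, hence disc K = 4·186 = 744 and O_K = ℤ[√186].
disc(K) = 744 is not divisible by 5; 5 is unramified.
Euler's criterion: 186^2 mod 5 = 1. Thus (186|5) = 1.
d is a quadratic residue mod p, hence 5 splits in O_K.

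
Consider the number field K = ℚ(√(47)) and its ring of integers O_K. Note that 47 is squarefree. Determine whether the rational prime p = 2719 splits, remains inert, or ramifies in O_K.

47 mod 4 = 3, hence disc K = 4·47 = 188 and O_K = ℤ[√47].
2719 ∤ 188, so 2719 is unramified.
Compute (47/2719) via Euler: 47^((2719-1)/2) mod 2719 = 1, so (47/2719) = 1.
(47/2719) = 1, so 2719 splits.

split — (2719) = 𝔭₁𝔭₂ with 𝔭₁ ≠ 𝔭₂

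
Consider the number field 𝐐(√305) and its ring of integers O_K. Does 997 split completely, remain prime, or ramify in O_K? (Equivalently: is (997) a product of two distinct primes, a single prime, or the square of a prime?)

997 splits in O_K

Since 305 ≡ 1 mod 4, the ring of integers is ℤ[(1+√305)/2] with discriminant 305.
997 ∤ 305, so 997 is unramified.
Legendre symbol by Euler's criterion: (305/997) ≡ 305^498 ≡ 1 (mod 997), i.e. (305/997) = 1.
Legendre symbol 1 ⇒ 997 is split.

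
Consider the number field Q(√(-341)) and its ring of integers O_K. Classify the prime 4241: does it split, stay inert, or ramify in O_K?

inert — (4241) stays prime in O_K

-341 mod 4 = 3, hence disc K = 4·(-341) = -1364 and O_K = ℤ[√-341].
Since gcd(4241, -1364) = 1 the prime 4241 does not ramify.
Legendre symbol by Euler's criterion: (-341/4241) ≡ (-341)^2120 ≡ 4240 (mod 4241), i.e. (-341/4241) = -1.
d is a non-residue mod p, hence 4241 remains inert in O_K.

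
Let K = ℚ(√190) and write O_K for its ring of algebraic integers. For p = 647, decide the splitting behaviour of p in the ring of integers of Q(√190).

d = 190 ≡ 2 (mod 4), so O_K = ℤ[√190] and disc(K) = 4d = 760.
Since gcd(647, 760) = 1 the prime 647 does not ramify.
(190/647) = 190^323 mod 647 = 1, giving Legendre symbol 1.
Legendre symbol 1 ⇒ 647 is split.

split — (647) = 𝔭₁𝔭₂ with 𝔭₁ ≠ 𝔭₂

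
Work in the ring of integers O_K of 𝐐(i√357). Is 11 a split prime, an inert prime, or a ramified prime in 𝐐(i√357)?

-357 mod 4 = 3, hence disc K = 4·(-357) = -1428 and O_K = ℤ[√-357].
disc(K) = -1428 is not divisible by 11; 11 is unramified.
Compute (-357/11) via Euler: 6^((11-1)/2) mod 11 = 10, so (-357/11) = -1.
d is a non-residue mod p, hence 11 remains inert in O_K.

inert — (11) stays prime in O_K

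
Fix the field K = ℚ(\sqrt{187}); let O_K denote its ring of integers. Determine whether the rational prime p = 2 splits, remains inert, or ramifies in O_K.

p ramifies

d = 187 ≡ 3 (mod 4), so O_K = ℤ[√187] and disc(K) = 4d = 748.
2 divides disc(K) = 748, so 2 ramifies.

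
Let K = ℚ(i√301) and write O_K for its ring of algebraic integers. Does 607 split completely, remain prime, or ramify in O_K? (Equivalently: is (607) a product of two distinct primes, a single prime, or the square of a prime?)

p is inert

Since -301 ≢ 1 mod 4, the ring of integers is ℤ[√-301] with discriminant 4·(-301) = -1204.
disc(K) = -1204 is not divisible by 607; 607 is unramified.
(-301/607) = 306^303 mod 607 = 606, giving Legendre symbol -1.
d is a non-residue mod p, hence 607 remains inert in O_K.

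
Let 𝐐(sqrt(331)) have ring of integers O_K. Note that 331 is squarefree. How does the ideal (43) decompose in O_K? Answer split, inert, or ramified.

remains prime (inert)

Since 331 ≢ 1 mod 4, the ring of integers is ℤ[√331] with discriminant 4·331 = 1324.
43 ∤ 1324, so 43 is unramified.
Euler's criterion: 331^21 mod 43 = 42. Thus (331|43) = -1.
(331/43) = -1, so 43 is inert.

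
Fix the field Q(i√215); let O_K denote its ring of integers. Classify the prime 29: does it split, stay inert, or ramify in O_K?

p is inert

-215 mod 4 = 1, hence disc K = -215 and O_K = ℤ[(1+√-215)/2].
Since gcd(29, -215) = 1 the prime 29 does not ramify.
Euler's criterion: (-215)^14 mod 29 = 28. Thus (-215|29) = -1.
(-215/29) = -1, so 29 is inert.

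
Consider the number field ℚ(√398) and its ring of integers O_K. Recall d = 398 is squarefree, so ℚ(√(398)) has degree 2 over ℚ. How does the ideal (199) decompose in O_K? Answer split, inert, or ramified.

ramifies in O_K

d = 398 ≡ 2 (mod 4), so O_K = ℤ[√398] and disc(K) = 4d = 1592.
disc(K) = 1592 = 199·8, so p = 199 is ramified.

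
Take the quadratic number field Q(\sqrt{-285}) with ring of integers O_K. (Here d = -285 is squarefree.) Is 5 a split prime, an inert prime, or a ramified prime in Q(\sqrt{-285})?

ramifies in O_K

Since -285 ≢ 1 mod 4, the ring of integers is ℤ[√-285] with discriminant 4·(-285) = -1140.
disc(K) = -1140 = 5·(-228), so p = 5 is ramified.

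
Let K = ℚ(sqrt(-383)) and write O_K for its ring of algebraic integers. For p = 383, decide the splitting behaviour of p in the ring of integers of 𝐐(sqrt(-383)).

ramifies in O_K

-383 mod 4 = 1, hence disc K = -383 and O_K = ℤ[(1+√-383)/2].
Ramification test: 383 | -383. The prime 383 ramifies in K.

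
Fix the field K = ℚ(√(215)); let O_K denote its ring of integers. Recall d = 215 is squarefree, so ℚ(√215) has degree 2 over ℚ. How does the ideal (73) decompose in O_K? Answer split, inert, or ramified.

p splits

Since 215 ≢ 1 mod 4, the ring of integers is ℤ[√215] with discriminant 4·215 = 860.
disc(K) = 860 is not divisible by 73; 73 is unramified.
(215/73) = 69^36 mod 73 = 1, giving Legendre symbol 1.
d is a quadratic residue mod p, hence 73 splits in O_K.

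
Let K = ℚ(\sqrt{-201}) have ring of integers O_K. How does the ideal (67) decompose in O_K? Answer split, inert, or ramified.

d = -201 ≡ 3 (mod 4), so O_K = ℤ[√-201] and disc(K) = 4d = -804.
disc(K) = -804 = 67·(-12), so p = 67 is ramified.

67 is ramified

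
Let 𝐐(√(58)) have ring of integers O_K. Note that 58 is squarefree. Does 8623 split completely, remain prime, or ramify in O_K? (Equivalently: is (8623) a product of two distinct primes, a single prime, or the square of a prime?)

8623 remains inert

58 mod 4 = 2, hence disc K = 4·58 = 232 and O_K = ℤ[√58].
disc(K) = 232 is not divisible by 8623; 8623 is unramified.
Compute (58/8623) via Euler: 58^((8623-1)/2) mod 8623 = 8622, so (58/8623) = -1.
Legendre symbol -1 ⇒ 8623 is inert.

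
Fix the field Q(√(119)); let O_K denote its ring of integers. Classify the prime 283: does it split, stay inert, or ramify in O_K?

283 remains inert

d = 119 ≡ 3 (mod 4), so O_K = ℤ[√119] and disc(K) = 4d = 476.
disc(K) = 476 is not divisible by 283; 283 is unramified.
Compute (119/283) via Euler: 119^((283-1)/2) mod 283 = 282, so (119/283) = -1.
(119/283) = -1, so 283 is inert.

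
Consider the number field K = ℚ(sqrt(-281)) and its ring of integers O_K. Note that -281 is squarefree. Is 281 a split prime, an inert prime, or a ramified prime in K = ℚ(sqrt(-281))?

d = -281 ≡ 3 (mod 4), so O_K = ℤ[√-281] and disc(K) = 4d = -1124.
disc(K) = -1124 = 281·(-4), so p = 281 is ramified.

ramified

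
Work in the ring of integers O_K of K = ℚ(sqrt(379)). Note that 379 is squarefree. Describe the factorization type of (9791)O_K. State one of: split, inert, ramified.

inert — (9791) stays prime in O_K

379 mod 4 = 3, hence disc K = 4·379 = 1516 and O_K = ℤ[√379].
9791 ∤ 1516, so 9791 is unramified.
Euler's criterion: 379^4895 mod 9791 = 9790. Thus (379|9791) = -1.
(379/9791) = -1, so 9791 is inert.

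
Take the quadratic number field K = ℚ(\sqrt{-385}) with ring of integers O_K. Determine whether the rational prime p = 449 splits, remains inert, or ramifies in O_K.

splits completely

-385 mod 4 = 3, hence disc K = 4·(-385) = -1540 and O_K = ℤ[√-385].
449 ∤ -1540, so 449 is unramified.
Euler's criterion: (-385)^224 mod 449 = 1. Thus (-385|449) = 1.
d is a quadratic residue mod p, hence 449 splits in O_K.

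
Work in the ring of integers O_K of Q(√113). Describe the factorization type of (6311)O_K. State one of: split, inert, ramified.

d = 113 ≡ 1 (mod 4), so O_K = ℤ[(1+√113)/2] and disc(K) = d = 113.
6311 ∤ 113, so 6311 is unramified.
Legendre symbol by Euler's criterion: (113/6311) ≡ 113^3155 ≡ 6310 (mod 6311), i.e. (113/6311) = -1.
(113/6311) = -1, so 6311 is inert.

inert — (6311) stays prime in O_K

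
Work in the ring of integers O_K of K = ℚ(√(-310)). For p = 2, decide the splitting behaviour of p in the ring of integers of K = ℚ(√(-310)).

d = -310 ≡ 2 (mod 4), so O_K = ℤ[√-310] and disc(K) = 4d = -1240.
disc(K) = -1240 = 2·(-620), so p = 2 is ramified.

ramified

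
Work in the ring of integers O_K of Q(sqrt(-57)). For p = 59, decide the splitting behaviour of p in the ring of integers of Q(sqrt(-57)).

59 remains inert

Since -57 ≢ 1 mod 4, the ring of integers is ℤ[√-57] with discriminant 4·(-57) = -228.
Since gcd(59, -228) = 1 the prime 59 does not ramify.
Compute (-57/59) via Euler: 2^((59-1)/2) mod 59 = 58, so (-57/59) = -1.
d is a non-residue mod p, hence 59 remains inert in O_K.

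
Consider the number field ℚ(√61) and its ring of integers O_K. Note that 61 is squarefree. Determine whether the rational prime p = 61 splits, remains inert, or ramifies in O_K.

ramified

61 mod 4 = 1, hence disc K = 61 and O_K = ℤ[(1+√61)/2].
Ramification test: 61 | 61. The prime 61 ramifies in K.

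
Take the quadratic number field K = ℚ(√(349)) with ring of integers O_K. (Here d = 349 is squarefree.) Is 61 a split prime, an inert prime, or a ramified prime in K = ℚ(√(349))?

inert

349 mod 4 = 1, hence disc K = 349 and O_K = ℤ[(1+√349)/2].
61 ∤ 349, so 61 is unramified.
(349/61) = 44^30 mod 61 = 60, giving Legendre symbol -1.
Legendre symbol -1 ⇒ 61 is inert.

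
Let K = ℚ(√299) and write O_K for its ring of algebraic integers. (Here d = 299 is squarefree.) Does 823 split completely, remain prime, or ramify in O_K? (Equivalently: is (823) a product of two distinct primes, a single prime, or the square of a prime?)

d = 299 ≡ 3 (mod 4), so O_K = ℤ[√299] and disc(K) = 4d = 1196.
disc(K) = 1196 is not divisible by 823; 823 is unramified.
Compute (299/823) via Euler: 299^((823-1)/2) mod 823 = 822, so (299/823) = -1.
(299/823) = -1, so 823 is inert.

p is inert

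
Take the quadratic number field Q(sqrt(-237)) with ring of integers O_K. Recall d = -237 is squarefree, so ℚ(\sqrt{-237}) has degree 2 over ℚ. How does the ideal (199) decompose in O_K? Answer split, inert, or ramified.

d = -237 ≡ 3 (mod 4), so O_K = ℤ[√-237] and disc(K) = 4d = -948.
disc(K) = -948 is not divisible by 199; 199 is unramified.
Compute (-237/199) via Euler: 161^((199-1)/2) mod 199 = 1, so (-237/199) = 1.
d is a quadratic residue mod p, hence 199 splits in O_K.

p splits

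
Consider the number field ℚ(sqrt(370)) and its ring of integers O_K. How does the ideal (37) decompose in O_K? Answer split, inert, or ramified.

Since 370 ≢ 1 mod 4, the ring of integers is ℤ[√370] with discriminant 4·370 = 1480.
37 divides disc(K) = 1480, so 37 ramifies.

37 is ramified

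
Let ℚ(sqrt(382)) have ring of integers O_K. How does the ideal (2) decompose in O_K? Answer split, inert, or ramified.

d = 382 ≡ 2 (mod 4), so O_K = ℤ[√382] and disc(K) = 4d = 1528.
disc(K) = 1528 = 2·764, so p = 2 is ramified.

2 is ramified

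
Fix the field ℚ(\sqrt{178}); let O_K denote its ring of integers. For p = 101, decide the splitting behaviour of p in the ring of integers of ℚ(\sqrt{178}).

101 splits in O_K

Since 178 ≢ 1 mod 4, the ring of integers is ℤ[√178] with discriminant 4·178 = 712.
Since gcd(101, 712) = 1 the prime 101 does not ramify.
Compute (178/101) via Euler: 77^((101-1)/2) mod 101 = 1, so (178/101) = 1.
(178/101) = 1, so 101 splits.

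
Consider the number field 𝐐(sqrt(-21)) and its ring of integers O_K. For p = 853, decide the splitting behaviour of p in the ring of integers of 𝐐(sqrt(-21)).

d = -21 ≡ 3 (mod 4), so O_K = ℤ[√-21] and disc(K) = 4d = -84.
853 ∤ -84, so 853 is unramified.
Compute (-21/853) via Euler: 832^((853-1)/2) mod 853 = 852, so (-21/853) = -1.
(-21/853) = -1, so 853 is inert.

remains prime (inert)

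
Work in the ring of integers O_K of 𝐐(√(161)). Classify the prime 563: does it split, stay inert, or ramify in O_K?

161 mod 4 = 1, hence disc K = 161 and O_K = ℤ[(1+√161)/2].
563 ∤ 161, so 563 is unramified.
Legendre symbol by Euler's criterion: (161/563) ≡ 161^281 ≡ 1 (mod 563), i.e. (161/563) = 1.
(161/563) = 1, so 563 splits.

split — (563) = 𝔭₁𝔭₂ with 𝔭₁ ≠ 𝔭₂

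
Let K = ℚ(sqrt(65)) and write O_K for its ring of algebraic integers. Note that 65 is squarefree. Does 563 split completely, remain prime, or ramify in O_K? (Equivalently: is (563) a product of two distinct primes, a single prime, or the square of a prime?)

inert

65 mod 4 = 1, hence disc K = 65 and O_K = ℤ[(1+√65)/2].
Since gcd(563, 65) = 1 the prime 563 does not ramify.
Euler's criterion: 65^281 mod 563 = 562. Thus (65|563) = -1.
(65/563) = -1, so 563 is inert.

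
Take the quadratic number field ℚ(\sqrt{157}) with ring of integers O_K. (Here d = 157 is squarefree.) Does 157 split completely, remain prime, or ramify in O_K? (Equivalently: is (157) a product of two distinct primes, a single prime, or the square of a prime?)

p ramifies

d = 157 ≡ 1 (mod 4), so O_K = ℤ[(1+√157)/2] and disc(K) = d = 157.
disc(K) = 157 = 157·1, so p = 157 is ramified.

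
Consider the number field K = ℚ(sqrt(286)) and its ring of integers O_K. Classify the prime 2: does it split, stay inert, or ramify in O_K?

Since 286 ≢ 1 mod 4, the ring of integers is ℤ[√286] with discriminant 4·286 = 1144.
2 divides disc(K) = 1144, so 2 ramifies.

ramified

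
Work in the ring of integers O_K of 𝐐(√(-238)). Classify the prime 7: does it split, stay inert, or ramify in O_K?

ramifies in O_K

-238 mod 4 = 2, hence disc K = 4·(-238) = -952 and O_K = ℤ[√-238].
7 divides disc(K) = -952, so 7 ramifies.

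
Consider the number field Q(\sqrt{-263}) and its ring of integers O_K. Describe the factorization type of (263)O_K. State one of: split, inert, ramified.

p ramifies

d = -263 ≡ 1 (mod 4), so O_K = ℤ[(1+√-263)/2] and disc(K) = d = -263.
Ramification test: 263 | -263. The prime 263 ramifies in K.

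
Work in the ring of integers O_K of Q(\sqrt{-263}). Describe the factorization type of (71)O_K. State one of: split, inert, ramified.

Since -263 ≡ 1 mod 4, the ring of integers is ℤ[(1+√-263)/2] with discriminant -263.
71 ∤ -263, so 71 is unramified.
Compute (-263/71) via Euler: 21^((71-1)/2) mod 71 = 70, so (-263/71) = -1.
d is a non-residue mod p, hence 71 remains inert in O_K.

remains prime (inert)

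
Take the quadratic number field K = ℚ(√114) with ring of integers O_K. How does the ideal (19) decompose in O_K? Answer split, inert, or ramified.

ramified — (19) = 𝔭²

Since 114 ≢ 1 mod 4, the ring of integers is ℤ[√114] with discriminant 4·114 = 456.
disc(K) = 456 = 19·24, so p = 19 is ramified.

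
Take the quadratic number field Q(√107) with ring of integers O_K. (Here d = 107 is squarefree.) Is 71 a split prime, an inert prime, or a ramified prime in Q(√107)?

107 mod 4 = 3, hence disc K = 4·107 = 428 and O_K = ℤ[√107].
71 ∤ 428, so 71 is unramified.
Compute (107/71) via Euler: 36^((71-1)/2) mod 71 = 1, so (107/71) = 1.
(107/71) = 1, so 71 splits.

71 splits in O_K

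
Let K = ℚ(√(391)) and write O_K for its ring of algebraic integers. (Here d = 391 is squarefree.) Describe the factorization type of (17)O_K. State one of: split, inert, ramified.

Since 391 ≢ 1 mod 4, the ring of integers is ℤ[√391] with discriminant 4·391 = 1564.
disc(K) = 1564 = 17·92, so p = 17 is ramified.

ramified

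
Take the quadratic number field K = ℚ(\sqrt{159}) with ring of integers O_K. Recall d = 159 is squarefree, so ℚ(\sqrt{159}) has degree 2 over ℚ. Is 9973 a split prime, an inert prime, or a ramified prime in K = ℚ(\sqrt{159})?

split

d = 159 ≡ 3 (mod 4), so O_K = ℤ[√159] and disc(K) = 4d = 636.
9973 ∤ 636, so 9973 is unramified.
Euler's criterion: 159^4986 mod 9973 = 1. Thus (159|9973) = 1.
d is a quadratic residue mod p, hence 9973 splits in O_K.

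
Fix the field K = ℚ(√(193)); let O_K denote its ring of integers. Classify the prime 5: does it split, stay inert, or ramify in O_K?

Since 193 ≡ 1 mod 4, the ring of integers is ℤ[(1+√193)/2] with discriminant 193.
5 ∤ 193, so 5 is unramified.
Euler's criterion: 193^2 mod 5 = 4. Thus (193|5) = -1.
Legendre symbol -1 ⇒ 5 is inert.

p is inert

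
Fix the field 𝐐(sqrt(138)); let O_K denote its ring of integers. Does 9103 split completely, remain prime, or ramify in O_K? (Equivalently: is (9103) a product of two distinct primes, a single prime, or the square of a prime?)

Since 138 ≢ 1 mod 4, the ring of integers is ℤ[√138] with discriminant 4·138 = 552.
9103 ∤ 552, so 9103 is unramified.
Compute (138/9103) via Euler: 138^((9103-1)/2) mod 9103 = 1, so (138/9103) = 1.
Legendre symbol 1 ⇒ 9103 is split.

split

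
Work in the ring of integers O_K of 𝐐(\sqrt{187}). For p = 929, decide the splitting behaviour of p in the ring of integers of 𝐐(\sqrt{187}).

929 remains inert

Since 187 ≢ 1 mod 4, the ring of integers is ℤ[√187] with discriminant 4·187 = 748.
929 ∤ 748, so 929 is unramified.
Euler's criterion: 187^464 mod 929 = 928. Thus (187|929) = -1.
d is a non-residue mod p, hence 929 remains inert in O_K.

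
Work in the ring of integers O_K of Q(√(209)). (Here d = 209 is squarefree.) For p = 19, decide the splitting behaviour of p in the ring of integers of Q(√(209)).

19 is ramified

d = 209 ≡ 1 (mod 4), so O_K = ℤ[(1+√209)/2] and disc(K) = d = 209.
disc(K) = 209 = 19·11, so p = 19 is ramified.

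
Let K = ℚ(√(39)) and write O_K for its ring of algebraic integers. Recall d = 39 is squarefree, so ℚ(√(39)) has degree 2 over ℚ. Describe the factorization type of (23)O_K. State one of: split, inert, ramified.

39 mod 4 = 3, hence disc K = 4·39 = 156 and O_K = ℤ[√39].
disc(K) = 156 is not divisible by 23; 23 is unramified.
Compute (39/23) via Euler: 16^((23-1)/2) mod 23 = 1, so (39/23) = 1.
Legendre symbol 1 ⇒ 23 is split.

splits completely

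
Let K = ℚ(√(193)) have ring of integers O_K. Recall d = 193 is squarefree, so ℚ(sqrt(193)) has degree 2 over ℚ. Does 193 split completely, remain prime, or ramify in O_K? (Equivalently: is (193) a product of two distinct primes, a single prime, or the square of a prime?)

ramified

193 mod 4 = 1, hence disc K = 193 and O_K = ℤ[(1+√193)/2].
193 divides disc(K) = 193, so 193 ramifies.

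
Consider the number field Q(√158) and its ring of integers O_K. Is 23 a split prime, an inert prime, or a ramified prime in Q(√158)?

Since 158 ≢ 1 mod 4, the ring of integers is ℤ[√158] with discriminant 4·158 = 632.
disc(K) = 632 is not divisible by 23; 23 is unramified.
Compute (158/23) via Euler: 20^((23-1)/2) mod 23 = 22, so (158/23) = -1.
(158/23) = -1, so 23 is inert.

inert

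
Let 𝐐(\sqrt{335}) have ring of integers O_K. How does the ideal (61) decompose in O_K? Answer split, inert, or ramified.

d = 335 ≡ 3 (mod 4), so O_K = ℤ[√335] and disc(K) = 4d = 1340.
disc(K) = 1340 is not divisible by 61; 61 is unramified.
Euler's criterion: 335^30 mod 61 = 60. Thus (335|61) = -1.
Legendre symbol -1 ⇒ 61 is inert.

remains prime (inert)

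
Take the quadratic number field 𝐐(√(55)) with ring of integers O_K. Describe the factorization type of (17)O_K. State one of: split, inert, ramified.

d = 55 ≡ 3 (mod 4), so O_K = ℤ[√55] and disc(K) = 4d = 220.
17 ∤ 220, so 17 is unramified.
Euler's criterion: 55^8 mod 17 = 1. Thus (55|17) = 1.
d is a quadratic residue mod p, hence 17 splits in O_K.

split — (17) = 𝔭₁𝔭₂ with 𝔭₁ ≠ 𝔭₂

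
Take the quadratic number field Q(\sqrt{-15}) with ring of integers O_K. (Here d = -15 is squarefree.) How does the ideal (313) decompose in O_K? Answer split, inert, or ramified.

d = -15 ≡ 1 (mod 4), so O_K = ℤ[(1+√-15)/2] and disc(K) = d = -15.
Since gcd(313, -15) = 1 the prime 313 does not ramify.
Legendre symbol by Euler's criterion: (-15/313) ≡ (-15)^156 ≡ 312 (mod 313), i.e. (-15/313) = -1.
Legendre symbol -1 ⇒ 313 is inert.

inert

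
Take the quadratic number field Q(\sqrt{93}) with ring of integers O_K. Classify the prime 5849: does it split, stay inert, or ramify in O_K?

splits completely

d = 93 ≡ 1 (mod 4), so O_K = ℤ[(1+√93)/2] and disc(K) = d = 93.
5849 ∤ 93, so 5849 is unramified.
Euler's criterion: 93^2924 mod 5849 = 1. Thus (93|5849) = 1.
Legendre symbol 1 ⇒ 5849 is split.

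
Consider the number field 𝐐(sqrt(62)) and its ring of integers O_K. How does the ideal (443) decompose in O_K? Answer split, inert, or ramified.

split

62 mod 4 = 2, hence disc K = 4·62 = 248 and O_K = ℤ[√62].
443 ∤ 248, so 443 is unramified.
Euler's criterion: 62^221 mod 443 = 1. Thus (62|443) = 1.
(62/443) = 1, so 443 splits.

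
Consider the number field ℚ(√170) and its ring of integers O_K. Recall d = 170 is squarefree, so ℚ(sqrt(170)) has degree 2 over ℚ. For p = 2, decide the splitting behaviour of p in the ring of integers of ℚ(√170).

p ramifies

Since 170 ≢ 1 mod 4, the ring of integers is ℤ[√170] with discriminant 4·170 = 680.
2 divides disc(K) = 680, so 2 ramifies.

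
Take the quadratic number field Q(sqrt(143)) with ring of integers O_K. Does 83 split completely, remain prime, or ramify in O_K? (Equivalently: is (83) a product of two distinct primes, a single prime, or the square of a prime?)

inert

143 mod 4 = 3, hence disc K = 4·143 = 572 and O_K = ℤ[√143].
Since gcd(83, 572) = 1 the prime 83 does not ramify.
Compute (143/83) via Euler: 60^((83-1)/2) mod 83 = 82, so (143/83) = -1.
(143/83) = -1, so 83 is inert.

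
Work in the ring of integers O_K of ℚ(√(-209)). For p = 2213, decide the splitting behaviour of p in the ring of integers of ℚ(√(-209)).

remains prime (inert)

-209 mod 4 = 3, hence disc K = 4·(-209) = -836 and O_K = ℤ[√-209].
2213 ∤ -836, so 2213 is unramified.
Compute (-209/2213) via Euler: 2004^((2213-1)/2) mod 2213 = 2212, so (-209/2213) = -1.
(-209/2213) = -1, so 2213 is inert.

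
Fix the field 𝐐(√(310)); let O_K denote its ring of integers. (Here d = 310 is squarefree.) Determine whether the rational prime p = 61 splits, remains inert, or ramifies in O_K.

split

d = 310 ≡ 2 (mod 4), so O_K = ℤ[√310] and disc(K) = 4d = 1240.
61 ∤ 1240, so 61 is unramified.
(310/61) = 5^30 mod 61 = 1, giving Legendre symbol 1.
d is a quadratic residue mod p, hence 61 splits in O_K.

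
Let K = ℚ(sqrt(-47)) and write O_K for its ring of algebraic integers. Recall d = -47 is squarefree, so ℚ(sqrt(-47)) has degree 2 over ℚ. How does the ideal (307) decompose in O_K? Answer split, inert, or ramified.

splits completely

-47 mod 4 = 1, hence disc K = -47 and O_K = ℤ[(1+√-47)/2].
307 ∤ -47, so 307 is unramified.
Legendre symbol by Euler's criterion: (-47/307) ≡ (-47)^153 ≡ 1 (mod 307), i.e. (-47/307) = 1.
d is a quadratic residue mod p, hence 307 splits in O_K.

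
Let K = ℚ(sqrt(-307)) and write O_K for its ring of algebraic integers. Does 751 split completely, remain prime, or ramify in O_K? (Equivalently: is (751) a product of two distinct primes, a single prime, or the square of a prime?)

d = -307 ≡ 1 (mod 4), so O_K = ℤ[(1+√-307)/2] and disc(K) = d = -307.
751 ∤ -307, so 751 is unramified.
Legendre symbol by Euler's criterion: (-307/751) ≡ (-307)^375 ≡ 750 (mod 751), i.e. (-307/751) = -1.
d is a non-residue mod p, hence 751 remains inert in O_K.

751 remains inert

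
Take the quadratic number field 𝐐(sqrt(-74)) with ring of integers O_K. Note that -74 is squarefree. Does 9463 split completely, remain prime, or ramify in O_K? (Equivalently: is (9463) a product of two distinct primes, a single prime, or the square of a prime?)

remains prime (inert)

d = -74 ≡ 2 (mod 4), so O_K = ℤ[√-74] and disc(K) = 4d = -296.
9463 ∤ -296, so 9463 is unramified.
Compute (-74/9463) via Euler: 9389^((9463-1)/2) mod 9463 = 9462, so (-74/9463) = -1.
(-74/9463) = -1, so 9463 is inert.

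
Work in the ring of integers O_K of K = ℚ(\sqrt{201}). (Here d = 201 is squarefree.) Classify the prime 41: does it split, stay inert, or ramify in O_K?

201 mod 4 = 1, hence disc K = 201 and O_K = ℤ[(1+√201)/2].
disc(K) = 201 is not divisible by 41; 41 is unramified.
(201/41) = 37^20 mod 41 = 1, giving Legendre symbol 1.
(201/41) = 1, so 41 splits.

splits completely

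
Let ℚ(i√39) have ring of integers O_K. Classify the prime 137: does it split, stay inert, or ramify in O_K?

-39 mod 4 = 1, hence disc K = -39 and O_K = ℤ[(1+√-39)/2].
137 ∤ -39, so 137 is unramified.
Legendre symbol by Euler's criterion: (-39/137) ≡ (-39)^68 ≡ 1 (mod 137), i.e. (-39/137) = 1.
(-39/137) = 1, so 137 splits.

p splits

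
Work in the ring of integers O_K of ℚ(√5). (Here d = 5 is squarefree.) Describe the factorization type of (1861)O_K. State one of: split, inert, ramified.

Since 5 ≡ 1 mod 4, the ring of integers is ℤ[(1+√5)/2] with discriminant 5.
disc(K) = 5 is not divisible by 1861; 1861 is unramified.
(5/1861) = 5^930 mod 1861 = 1, giving Legendre symbol 1.
Legendre symbol 1 ⇒ 1861 is split.

1861 splits in O_K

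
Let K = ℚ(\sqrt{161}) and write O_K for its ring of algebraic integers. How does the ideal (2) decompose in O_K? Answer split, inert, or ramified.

161 mod 4 = 1, hence disc K = 161 and O_K = ℤ[(1+√161)/2].
2 ∤ 161, so 2 is unramified.
Checking d mod 8: 161 ≡ 1. Hence 2 is split in O_K.

2 splits in O_K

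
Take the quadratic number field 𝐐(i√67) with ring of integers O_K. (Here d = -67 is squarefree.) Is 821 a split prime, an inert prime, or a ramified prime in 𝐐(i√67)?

split — (821) = 𝔭₁𝔭₂ with 𝔭₁ ≠ 𝔭₂

d = -67 ≡ 1 (mod 4), so O_K = ℤ[(1+√-67)/2] and disc(K) = d = -67.
disc(K) = -67 is not divisible by 821; 821 is unramified.
Legendre symbol by Euler's criterion: (-67/821) ≡ (-67)^410 ≡ 1 (mod 821), i.e. (-67/821) = 1.
Legendre symbol 1 ⇒ 821 is split.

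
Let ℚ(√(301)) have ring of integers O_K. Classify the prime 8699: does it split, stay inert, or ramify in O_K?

d = 301 ≡ 1 (mod 4), so O_K = ℤ[(1+√301)/2] and disc(K) = d = 301.
Since gcd(8699, 301) = 1 the prime 8699 does not ramify.
Legendre symbol by Euler's criterion: (301/8699) ≡ 301^4349 ≡ 8698 (mod 8699), i.e. (301/8699) = -1.
(301/8699) = -1, so 8699 is inert.

inert — (8699) stays prime in O_K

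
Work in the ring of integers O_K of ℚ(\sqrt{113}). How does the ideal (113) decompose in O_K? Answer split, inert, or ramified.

ramified

d = 113 ≡ 1 (mod 4), so O_K = ℤ[(1+√113)/2] and disc(K) = d = 113.
Ramification test: 113 | 113. The prime 113 ramifies in K.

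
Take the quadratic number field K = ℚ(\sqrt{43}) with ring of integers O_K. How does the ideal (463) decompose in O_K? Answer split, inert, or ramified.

d = 43 ≡ 3 (mod 4), so O_K = ℤ[√43] and disc(K) = 4d = 172.
463 ∤ 172, so 463 is unramified.
Euler's criterion: 43^231 mod 463 = 1. Thus (43|463) = 1.
(43/463) = 1, so 463 splits.

split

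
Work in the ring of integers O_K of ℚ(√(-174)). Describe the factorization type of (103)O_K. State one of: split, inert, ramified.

-174 mod 4 = 2, hence disc K = 4·(-174) = -696 and O_K = ℤ[√-174].
103 ∤ -696, so 103 is unramified.
Compute (-174/103) via Euler: 32^((103-1)/2) mod 103 = 1, so (-174/103) = 1.
(-174/103) = 1, so 103 splits.

split — (103) = 𝔭₁𝔭₂ with 𝔭₁ ≠ 𝔭₂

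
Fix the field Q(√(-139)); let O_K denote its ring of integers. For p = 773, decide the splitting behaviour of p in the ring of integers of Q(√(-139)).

p splits

d = -139 ≡ 1 (mod 4), so O_K = ℤ[(1+√-139)/2] and disc(K) = d = -139.
773 ∤ -139, so 773 is unramified.
Compute (-139/773) via Euler: 634^((773-1)/2) mod 773 = 1, so (-139/773) = 1.
(-139/773) = 1, so 773 splits.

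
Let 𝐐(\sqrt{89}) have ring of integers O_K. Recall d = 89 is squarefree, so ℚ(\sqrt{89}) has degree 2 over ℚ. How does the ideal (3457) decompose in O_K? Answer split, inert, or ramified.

3457 remains inert

d = 89 ≡ 1 (mod 4), so O_K = ℤ[(1+√89)/2] and disc(K) = d = 89.
disc(K) = 89 is not divisible by 3457; 3457 is unramified.
Compute (89/3457) via Euler: 89^((3457-1)/2) mod 3457 = 3456, so (89/3457) = -1.
d is a non-residue mod p, hence 3457 remains inert in O_K.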